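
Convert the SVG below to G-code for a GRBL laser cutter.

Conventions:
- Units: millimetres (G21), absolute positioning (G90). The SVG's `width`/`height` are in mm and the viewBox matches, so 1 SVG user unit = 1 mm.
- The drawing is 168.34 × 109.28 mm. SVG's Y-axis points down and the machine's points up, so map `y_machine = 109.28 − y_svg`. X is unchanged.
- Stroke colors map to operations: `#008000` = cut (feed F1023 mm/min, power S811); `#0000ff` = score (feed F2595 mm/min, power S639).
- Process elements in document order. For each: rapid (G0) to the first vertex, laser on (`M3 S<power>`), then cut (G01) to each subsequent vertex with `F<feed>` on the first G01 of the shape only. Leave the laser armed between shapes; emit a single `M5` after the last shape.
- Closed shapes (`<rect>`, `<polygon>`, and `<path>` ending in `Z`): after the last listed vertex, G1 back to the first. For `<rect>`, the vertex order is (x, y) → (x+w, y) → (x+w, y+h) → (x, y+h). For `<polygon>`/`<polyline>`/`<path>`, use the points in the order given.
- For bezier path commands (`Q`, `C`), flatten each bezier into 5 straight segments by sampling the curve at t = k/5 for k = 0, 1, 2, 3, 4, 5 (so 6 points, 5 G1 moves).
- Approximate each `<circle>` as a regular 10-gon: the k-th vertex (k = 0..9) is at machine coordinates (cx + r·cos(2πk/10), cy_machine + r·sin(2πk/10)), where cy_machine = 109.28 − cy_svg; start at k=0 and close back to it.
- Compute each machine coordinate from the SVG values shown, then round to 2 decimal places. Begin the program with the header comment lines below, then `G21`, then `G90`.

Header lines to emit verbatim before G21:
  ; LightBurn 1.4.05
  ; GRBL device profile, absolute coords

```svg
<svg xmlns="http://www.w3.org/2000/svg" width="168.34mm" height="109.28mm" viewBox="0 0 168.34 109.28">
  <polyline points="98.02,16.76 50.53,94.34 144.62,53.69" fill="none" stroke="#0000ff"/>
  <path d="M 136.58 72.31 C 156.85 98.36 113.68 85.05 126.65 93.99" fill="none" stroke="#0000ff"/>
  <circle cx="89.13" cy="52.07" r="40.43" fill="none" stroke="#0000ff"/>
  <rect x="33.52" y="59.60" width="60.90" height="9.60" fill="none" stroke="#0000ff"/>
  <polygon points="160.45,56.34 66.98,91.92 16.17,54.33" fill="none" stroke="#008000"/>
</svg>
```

; LightBurn 1.4.05
; GRBL device profile, absolute coords
G21
G90
G0 X98.02 Y92.52
M3 S639
G01 X50.53 Y14.94 F2595
G01 X144.62 Y55.59
G0 X136.58 Y36.97
M3 S639
G01 X142.09 Y25.57 F2595
G01 X138.11 Y20.66
G01 X130.38 Y19.28
G01 X124.65 Y18.48
G01 X126.65 Y15.29
G0 X129.56 Y57.21
M3 S639
G01 X121.84 Y80.97 F2595
G01 X101.62 Y95.66
G01 X76.64 Y95.66
G01 X56.42 Y80.97
G01 X48.70 Y57.21
G01 X56.42 Y33.45
G01 X76.64 Y18.76
G01 X101.62 Y18.76
G01 X121.84 Y33.45
G01 X129.56 Y57.21
G0 X33.52 Y49.68
M3 S639
G01 X94.42 Y49.68 F2595
G01 X94.42 Y40.08
G01 X33.52 Y40.08
G01 X33.52 Y49.68
G0 X160.45 Y52.94
M3 S811
G01 X66.98 Y17.36 F1023
G01 X16.17 Y54.95
G01 X160.45 Y52.94
M5

1 u = 1 mm; y_m = 109.28 − y.

[1] `<polyline>` open polyline, #0000ff→score S639 F2595: (98.02,92.52) → (50.53,14.94) → (144.62,55.59)

[2] `<path>` cubic bezier, #0000ff→score S639 F2595: (136.58,36.97) → (142.09,25.57) → (138.11,20.66) → (130.38,19.28) → (124.65,18.48) → (126.65,15.29)

[3] `<circle>` circle, #0000ff→score S639 F2595: (129.56,57.21) → (121.84,80.97) → (101.62,95.66) → (76.64,95.66) → (56.42,80.97) → (48.70,57.21) → (56.42,33.45) → (76.64,18.76) → (101.62,18.76) → (121.84,33.45) → (129.56,57.21) (closed)

[4] `<rect>` rectangle, #0000ff→score S639 F2595: (33.52,49.68) → (94.42,49.68) → (94.42,40.08) → (33.52,40.08) → (33.52,49.68) (closed)

[5] `<polygon>` closed polygon, #008000→cut S811 F1023: (160.45,52.94) → (66.98,17.36) → (16.17,54.95) → (160.45,52.94) (closed)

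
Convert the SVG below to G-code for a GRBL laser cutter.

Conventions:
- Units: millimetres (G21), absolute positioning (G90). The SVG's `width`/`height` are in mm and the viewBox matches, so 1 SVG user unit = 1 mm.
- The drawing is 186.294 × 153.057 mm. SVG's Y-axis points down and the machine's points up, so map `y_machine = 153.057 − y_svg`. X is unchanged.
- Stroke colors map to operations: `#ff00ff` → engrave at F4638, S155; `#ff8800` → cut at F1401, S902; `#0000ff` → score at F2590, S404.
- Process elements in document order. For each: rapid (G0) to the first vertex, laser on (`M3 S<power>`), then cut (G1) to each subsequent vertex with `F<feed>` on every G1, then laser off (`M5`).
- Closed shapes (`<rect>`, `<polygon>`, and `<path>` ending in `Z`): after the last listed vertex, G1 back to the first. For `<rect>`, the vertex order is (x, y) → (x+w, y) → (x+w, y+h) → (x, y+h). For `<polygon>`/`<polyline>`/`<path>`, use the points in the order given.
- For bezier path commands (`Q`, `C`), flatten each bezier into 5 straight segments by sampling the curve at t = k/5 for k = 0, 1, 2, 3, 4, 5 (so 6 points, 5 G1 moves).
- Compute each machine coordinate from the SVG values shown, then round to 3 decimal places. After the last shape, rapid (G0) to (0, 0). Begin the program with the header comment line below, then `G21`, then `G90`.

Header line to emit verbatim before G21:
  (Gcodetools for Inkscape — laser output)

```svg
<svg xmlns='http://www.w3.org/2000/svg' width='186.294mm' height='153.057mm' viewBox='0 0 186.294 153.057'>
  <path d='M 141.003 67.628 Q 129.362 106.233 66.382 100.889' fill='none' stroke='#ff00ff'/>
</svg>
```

viewBox `0 0 186.294 153.057` with mm width/height → 1 unit = 1 mm. Flip: y_m = 153.057 − y_svg.

**Shape 1** — `<path>` quadratic bezier, stroke `#ff00ff` → engrave (S155, F4638). Control points (SVG): P0=(141.003,67.628), P1=(129.362,106.233), P2=(66.382,100.889); sampled at t=k/5. Machine vertices: (141.003,85.429) → (134.293,71.745) → (123.476,61.577) → (108.552,54.925) → (89.520,51.788) → (66.382,52.168). Open path.

(Gcodetools for Inkscape — laser output)
G21
G90
G0 X141.003 Y85.429
M3 S155
G1 X134.293 Y71.745 F4638
G1 X123.476 Y61.577 F4638
G1 X108.552 Y54.925 F4638
G1 X89.520 Y51.788 F4638
G1 X66.382 Y52.168 F4638
M5
G0 X0.000 Y0.000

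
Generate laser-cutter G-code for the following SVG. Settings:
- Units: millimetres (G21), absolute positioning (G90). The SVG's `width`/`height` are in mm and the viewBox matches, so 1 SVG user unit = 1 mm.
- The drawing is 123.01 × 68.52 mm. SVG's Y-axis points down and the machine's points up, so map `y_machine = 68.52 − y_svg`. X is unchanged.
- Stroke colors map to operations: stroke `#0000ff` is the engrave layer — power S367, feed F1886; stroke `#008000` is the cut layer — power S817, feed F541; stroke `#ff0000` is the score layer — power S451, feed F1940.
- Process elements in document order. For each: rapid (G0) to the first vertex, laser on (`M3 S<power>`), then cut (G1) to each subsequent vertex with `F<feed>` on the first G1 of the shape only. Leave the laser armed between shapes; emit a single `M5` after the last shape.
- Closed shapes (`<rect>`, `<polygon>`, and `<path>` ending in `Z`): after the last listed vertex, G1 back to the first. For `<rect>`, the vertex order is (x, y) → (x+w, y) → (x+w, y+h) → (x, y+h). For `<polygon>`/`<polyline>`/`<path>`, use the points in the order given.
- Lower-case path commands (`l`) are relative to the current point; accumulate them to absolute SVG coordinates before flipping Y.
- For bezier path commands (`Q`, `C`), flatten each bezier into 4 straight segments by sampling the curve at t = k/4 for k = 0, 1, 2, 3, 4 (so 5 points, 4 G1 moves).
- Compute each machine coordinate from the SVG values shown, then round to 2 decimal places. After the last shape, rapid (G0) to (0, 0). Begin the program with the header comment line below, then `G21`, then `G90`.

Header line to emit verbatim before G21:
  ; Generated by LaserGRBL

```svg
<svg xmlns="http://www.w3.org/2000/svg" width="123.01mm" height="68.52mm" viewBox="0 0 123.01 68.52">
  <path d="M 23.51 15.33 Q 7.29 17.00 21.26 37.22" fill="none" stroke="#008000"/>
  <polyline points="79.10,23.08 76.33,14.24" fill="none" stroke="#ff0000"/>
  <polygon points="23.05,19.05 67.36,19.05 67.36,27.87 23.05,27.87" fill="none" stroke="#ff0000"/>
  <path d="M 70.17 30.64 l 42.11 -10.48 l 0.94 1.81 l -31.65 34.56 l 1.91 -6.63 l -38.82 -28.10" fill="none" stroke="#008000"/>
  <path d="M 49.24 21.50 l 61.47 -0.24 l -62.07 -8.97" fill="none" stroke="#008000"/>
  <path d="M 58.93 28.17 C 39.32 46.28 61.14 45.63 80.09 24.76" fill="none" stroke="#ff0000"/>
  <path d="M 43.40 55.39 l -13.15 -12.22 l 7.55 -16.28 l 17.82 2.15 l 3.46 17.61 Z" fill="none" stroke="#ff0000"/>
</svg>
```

; Generated by LaserGRBL
G21
G90
G0 X23.51 Y53.19
M3 S817
G1 X17.29 Y51.20 F541
G1 X14.84 Y46.88
G1 X16.16 Y40.25
G1 X21.26 Y31.30
G0 X79.10 Y45.44
M3 S451
G1 X76.33 Y54.28 F1940
G0 X23.05 Y49.47
M3 S451
G1 X67.36 Y49.47 F1940
G1 X67.36 Y40.65
G1 X23.05 Y40.65
G1 X23.05 Y49.47
G0 X70.17 Y37.88
M3 S817
G1 X112.28 Y48.36 F541
G1 X113.22 Y46.55
G1 X81.57 Y11.99
G1 X83.48 Y18.62
G1 X44.66 Y46.72
G0 X49.24 Y47.02
M3 S817
G1 X110.71 Y47.26 F541
G1 X48.64 Y56.23
G0 X58.93 Y40.35
M3 S451
G1 X51.30 Y30.31 F1940
G1 X55.05 Y27.44
G1 X66.03 Y31.88
G1 X80.09 Y43.76
G0 X43.40 Y13.13
M3 S451
G1 X30.25 Y25.35 F1940
G1 X37.80 Y41.63
G1 X55.62 Y39.48
G1 X59.08 Y21.87
G1 X43.40 Y13.13
M5
G0 X0.00 Y0.00

Since the viewBox matches the mm dimensions, user units are millimetres directly. The only transform is the Y-flip y_m = 68.52 − y_svg.

Shape 1 is a quadratic bezier drawn with `<path>`. Its stroke #008000 means cut at S817, F541. After flipping Y the toolpath is (23.51,53.19) → (17.29,51.20) → (14.84,46.88) → (16.16,40.25) → (21.26,31.30).

Shape 2 is a line segment drawn with `<polyline>`. Its stroke #ff0000 means score at S451, F1940. After flipping Y the toolpath is (79.10,45.44) → (76.33,54.28).

Shape 3 is a rectangle drawn with `<polygon>`. Its stroke #ff0000 means score at S451, F1940. After flipping Y the toolpath is (23.05,49.47) → (67.36,49.47) → (67.36,40.65) → (23.05,40.65) → (23.05,49.47), returning to the start.

Shape 4 is a open polyline drawn with `<path>`. Its stroke #008000 means cut at S817, F541. After flipping Y the toolpath is (70.17,37.88) → (112.28,48.36) → (113.22,46.55) → (81.57,11.99) → (83.48,18.62) → (44.66,46.72).

Shape 5 is a open polyline drawn with `<path>`. Its stroke #008000 means cut at S817, F541. After flipping Y the toolpath is (49.24,47.02) → (110.71,47.26) → (48.64,56.23).

Shape 6 is a cubic bezier drawn with `<path>`. Its stroke #ff0000 means score at S451, F1940. After flipping Y the toolpath is (58.93,40.35) → (51.30,30.31) → (55.05,27.44) → (66.03,31.88) → (80.09,43.76).

Shape 7 is a regular polygon drawn with `<path>`. Its stroke #ff0000 means score at S451, F1940. After flipping Y the toolpath is (43.40,13.13) → (30.25,25.35) → (37.80,41.63) → (55.62,39.48) → (59.08,21.87) → (43.40,13.13), returning to the start.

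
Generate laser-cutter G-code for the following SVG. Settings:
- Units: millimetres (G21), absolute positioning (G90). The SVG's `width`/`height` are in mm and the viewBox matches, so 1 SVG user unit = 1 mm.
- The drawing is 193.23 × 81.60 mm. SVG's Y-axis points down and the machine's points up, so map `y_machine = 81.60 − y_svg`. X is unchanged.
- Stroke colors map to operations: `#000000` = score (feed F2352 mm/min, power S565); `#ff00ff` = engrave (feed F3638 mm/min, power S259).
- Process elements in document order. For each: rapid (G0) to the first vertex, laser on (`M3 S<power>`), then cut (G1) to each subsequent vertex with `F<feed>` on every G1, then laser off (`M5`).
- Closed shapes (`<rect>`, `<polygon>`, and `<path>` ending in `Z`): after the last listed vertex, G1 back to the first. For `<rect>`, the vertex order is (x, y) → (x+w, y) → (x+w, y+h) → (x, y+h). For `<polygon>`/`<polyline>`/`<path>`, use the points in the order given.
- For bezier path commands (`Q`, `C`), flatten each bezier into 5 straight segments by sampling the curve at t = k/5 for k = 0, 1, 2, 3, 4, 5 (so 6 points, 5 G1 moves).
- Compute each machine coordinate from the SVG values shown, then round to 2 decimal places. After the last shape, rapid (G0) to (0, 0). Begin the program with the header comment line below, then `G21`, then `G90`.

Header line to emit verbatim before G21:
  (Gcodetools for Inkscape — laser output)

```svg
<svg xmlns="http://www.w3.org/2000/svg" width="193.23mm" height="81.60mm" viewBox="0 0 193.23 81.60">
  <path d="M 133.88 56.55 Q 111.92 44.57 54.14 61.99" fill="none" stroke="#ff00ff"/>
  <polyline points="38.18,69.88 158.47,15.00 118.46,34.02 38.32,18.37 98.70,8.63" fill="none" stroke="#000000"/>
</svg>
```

(Gcodetools for Inkscape — laser output)
G21
G90
G0 X133.88 Y25.05
M3 S259
G1 X123.66 Y28.67 F3638
G1 X110.58 Y29.93 F3638
G1 X94.63 Y28.84 F3638
G1 X75.82 Y25.40 F3638
G1 X54.14 Y19.61 F3638
M5
G0 X38.18 Y11.72
M3 S565
G1 X158.47 Y66.60 F2352
G1 X118.46 Y47.58 F2352
G1 X38.32 Y63.23 F2352
G1 X98.70 Y72.97 F2352
M5
G0 X0.00 Y0.00

viewBox `0 0 193.23 81.60` with mm width/height → 1 unit = 1 mm. Flip: y_m = 81.60 − y_svg.

**Shape 1** — `<path>` quadratic bezier, stroke `#ff00ff` → engrave (S259, F3638). Control points (SVG): P0=(133.88,56.55), P1=(111.92,44.57), P2=(54.14,61.99); sampled at t=k/5. Machine vertices: (133.88,25.05) → (123.66,28.67) → (110.58,29.93) → (94.63,28.84) → (75.82,25.40) → (54.14,19.61). Open path.

**Shape 2** — `<polyline>` open polyline, stroke `#000000` → score (S565, F2352). Machine vertices: (38.18,11.72) → (158.47,66.60) → (118.46,47.58) → (38.32,63.23) → (98.70,72.97). Open path.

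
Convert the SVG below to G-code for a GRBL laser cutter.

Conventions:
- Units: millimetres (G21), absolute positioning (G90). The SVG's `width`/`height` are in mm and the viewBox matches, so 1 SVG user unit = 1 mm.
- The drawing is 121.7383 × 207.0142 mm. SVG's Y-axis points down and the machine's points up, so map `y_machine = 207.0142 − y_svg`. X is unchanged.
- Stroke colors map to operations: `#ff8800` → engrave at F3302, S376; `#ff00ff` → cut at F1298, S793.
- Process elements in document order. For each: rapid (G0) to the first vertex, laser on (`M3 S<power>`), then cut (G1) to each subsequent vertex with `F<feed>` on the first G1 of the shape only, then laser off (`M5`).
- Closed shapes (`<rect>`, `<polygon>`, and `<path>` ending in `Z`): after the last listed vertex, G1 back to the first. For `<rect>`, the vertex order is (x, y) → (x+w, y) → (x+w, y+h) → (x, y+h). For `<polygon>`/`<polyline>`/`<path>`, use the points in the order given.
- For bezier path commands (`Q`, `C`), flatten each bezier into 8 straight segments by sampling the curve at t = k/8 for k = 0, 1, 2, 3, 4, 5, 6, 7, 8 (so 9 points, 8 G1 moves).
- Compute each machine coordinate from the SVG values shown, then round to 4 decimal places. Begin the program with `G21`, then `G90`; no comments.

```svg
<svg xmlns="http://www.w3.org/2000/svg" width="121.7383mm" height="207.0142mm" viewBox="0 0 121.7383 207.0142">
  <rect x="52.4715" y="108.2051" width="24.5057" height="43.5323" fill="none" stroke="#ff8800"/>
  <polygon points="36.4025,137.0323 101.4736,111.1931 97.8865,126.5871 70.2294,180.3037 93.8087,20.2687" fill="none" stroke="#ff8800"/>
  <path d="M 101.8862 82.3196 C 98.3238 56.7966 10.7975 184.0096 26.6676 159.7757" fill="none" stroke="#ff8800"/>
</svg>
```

G21
G90
G0 X52.4715 Y98.8091
M3 S376
G1 X76.9772 Y98.8091 F3302
G1 X76.9772 Y55.2768
G1 X52.4715 Y55.2768
G1 X52.4715 Y98.8091
M5
G0 X36.4025 Y69.9819
M3 S376
G1 X101.4736 Y95.8211 F3302
G1 X97.8865 Y80.4271
G1 X70.2294 Y26.7105
G1 X93.8087 Y186.7455
G1 X36.4025 Y69.9819
M5
G0 X101.8862 Y124.6946
M3 S376
G1 X96.9804 Y127.7003 F3302
G1 X86.3987 Y119.9517
G1 X72.3366 Y105.0134
G1 X56.9897 Y86.4500
G1 X42.5538 Y67.8261
G1 X31.2243 Y52.7065
G1 X25.1971 Y44.6558
G1 X26.6676 Y47.2385
M5

Since the viewBox matches the mm dimensions, user units are millimetres directly. The only transform is the Y-flip y_m = 207.0142 − y_svg.

Shape 1 is a rectangle drawn with `<rect>`. Its stroke #ff8800 means engrave at S376, F3302. After flipping Y the toolpath is (52.4715,98.8091) → (76.9772,98.8091) → (76.9772,55.2768) → (52.4715,55.2768) → (52.4715,98.8091), returning to the start.

Shape 2 is a closed polygon drawn with `<polygon>`. Its stroke #ff8800 means engrave at S376, F3302. After flipping Y the toolpath is (36.4025,69.9819) → (101.4736,95.8211) → (97.8865,80.4271) → (70.2294,26.7105) → (93.8087,186.7455) → (36.4025,69.9819), returning to the start.

Shape 3 is a cubic bezier drawn with `<path>`. Its stroke #ff8800 means engrave at S376, F3302. After flipping Y the toolpath is (101.8862,124.6946) → (96.9804,127.7003) → (86.3987,119.9517) → (72.3366,105.0134) → (56.9897,86.4500) → (42.5538,67.8261) → (31.2243,52.7065) → (25.1971,44.6558) → (26.6676,47.2385).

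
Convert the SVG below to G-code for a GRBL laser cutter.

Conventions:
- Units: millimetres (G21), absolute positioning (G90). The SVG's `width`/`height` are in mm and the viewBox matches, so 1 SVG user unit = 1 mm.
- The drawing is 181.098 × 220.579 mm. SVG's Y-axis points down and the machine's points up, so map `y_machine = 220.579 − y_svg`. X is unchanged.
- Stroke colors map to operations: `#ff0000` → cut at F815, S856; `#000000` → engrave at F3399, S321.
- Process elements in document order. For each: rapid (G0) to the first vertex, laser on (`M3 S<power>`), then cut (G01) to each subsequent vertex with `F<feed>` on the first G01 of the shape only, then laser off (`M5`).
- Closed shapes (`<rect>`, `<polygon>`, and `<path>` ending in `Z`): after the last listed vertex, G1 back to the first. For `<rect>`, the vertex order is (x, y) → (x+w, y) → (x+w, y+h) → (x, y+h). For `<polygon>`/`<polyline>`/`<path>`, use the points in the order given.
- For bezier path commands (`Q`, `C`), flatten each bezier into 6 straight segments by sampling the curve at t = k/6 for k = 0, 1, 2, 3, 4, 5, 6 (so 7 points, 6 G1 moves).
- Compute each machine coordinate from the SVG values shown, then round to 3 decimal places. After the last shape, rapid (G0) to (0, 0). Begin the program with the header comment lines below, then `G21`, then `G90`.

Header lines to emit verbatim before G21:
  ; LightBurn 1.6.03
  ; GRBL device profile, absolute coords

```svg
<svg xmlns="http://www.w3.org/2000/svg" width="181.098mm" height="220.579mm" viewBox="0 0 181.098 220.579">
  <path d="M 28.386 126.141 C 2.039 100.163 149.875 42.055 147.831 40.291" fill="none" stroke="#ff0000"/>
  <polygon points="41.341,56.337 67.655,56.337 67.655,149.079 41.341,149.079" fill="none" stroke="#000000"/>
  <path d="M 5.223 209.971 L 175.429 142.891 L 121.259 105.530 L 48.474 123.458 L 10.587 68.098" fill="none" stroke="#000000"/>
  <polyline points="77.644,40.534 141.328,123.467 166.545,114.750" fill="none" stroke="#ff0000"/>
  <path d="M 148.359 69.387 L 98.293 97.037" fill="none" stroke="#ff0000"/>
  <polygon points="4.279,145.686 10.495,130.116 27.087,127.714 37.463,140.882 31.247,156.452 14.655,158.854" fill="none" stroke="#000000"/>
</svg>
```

; LightBurn 1.6.03
; GRBL device profile, absolute coords
G21
G90
G0 X28.386 Y94.438
M3 S856
G01 X28.227 Y109.695 F815
G01 X48.098 Y127.849
G01 X78.995 Y146.443
G01 X111.917 Y163.019
G01 X137.863 Y175.120
G01 X147.831 Y180.288
M5
G0 X41.341 Y164.242
M3 S321
G01 X67.655 Y164.242 F3399
G01 X67.655 Y71.500
G01 X41.341 Y71.500
G01 X41.341 Y164.242
M5
G0 X5.223 Y10.608
M3 S321
G01 X175.429 Y77.688 F3399
G01 X121.259 Y115.049
G01 X48.474 Y97.121
G01 X10.587 Y152.481
M5
G0 X77.644 Y180.045
M3 S856
G01 X141.328 Y97.112 F815
G01 X166.545 Y105.829
M5
G0 X148.359 Y151.192
M3 S856
G01 X98.293 Y123.542 F815
M5
G0 X4.279 Y74.893
M3 S321
G01 X10.495 Y90.463 F3399
G01 X27.087 Y92.865
G01 X37.463 Y79.697
G01 X31.247 Y64.127
G01 X14.655 Y61.725
G01 X4.279 Y74.893
M5
G0 X0.000 Y0.000

1 u = 1 mm; y_m = 220.579 − y.

[1] `<path>` cubic bezier, #ff0000→cut S856 F815: (28.386,94.438) → (28.227,109.695) → (48.098,127.849) → (78.995,146.443) → (111.917,163.019) → (137.863,175.120) → (147.831,180.288)

[2] `<polygon>` rectangle, #000000→engrave S321 F3399: (41.341,164.242) → (67.655,164.242) → (67.655,71.500) → (41.341,71.500) → (41.341,164.242) (closed)

[3] `<path>` open polyline, #000000→engrave S321 F3399: (5.223,10.608) → (175.429,77.688) → (121.259,115.049) → (48.474,97.121) → (10.587,152.481)

[4] `<polyline>` open polyline, #ff0000→cut S856 F815: (77.644,180.045) → (141.328,97.112) → (166.545,105.829)

[5] `<path>` line segment, #ff0000→cut S856 F815: (148.359,151.192) → (98.293,123.542)

[6] `<polygon>` regular polygon, #000000→engrave S321 F3399: (4.279,74.893) → (10.495,90.463) → (27.087,92.865) → (37.463,79.697) → (31.247,64.127) → (14.655,61.725) → (4.279,74.893) (closed)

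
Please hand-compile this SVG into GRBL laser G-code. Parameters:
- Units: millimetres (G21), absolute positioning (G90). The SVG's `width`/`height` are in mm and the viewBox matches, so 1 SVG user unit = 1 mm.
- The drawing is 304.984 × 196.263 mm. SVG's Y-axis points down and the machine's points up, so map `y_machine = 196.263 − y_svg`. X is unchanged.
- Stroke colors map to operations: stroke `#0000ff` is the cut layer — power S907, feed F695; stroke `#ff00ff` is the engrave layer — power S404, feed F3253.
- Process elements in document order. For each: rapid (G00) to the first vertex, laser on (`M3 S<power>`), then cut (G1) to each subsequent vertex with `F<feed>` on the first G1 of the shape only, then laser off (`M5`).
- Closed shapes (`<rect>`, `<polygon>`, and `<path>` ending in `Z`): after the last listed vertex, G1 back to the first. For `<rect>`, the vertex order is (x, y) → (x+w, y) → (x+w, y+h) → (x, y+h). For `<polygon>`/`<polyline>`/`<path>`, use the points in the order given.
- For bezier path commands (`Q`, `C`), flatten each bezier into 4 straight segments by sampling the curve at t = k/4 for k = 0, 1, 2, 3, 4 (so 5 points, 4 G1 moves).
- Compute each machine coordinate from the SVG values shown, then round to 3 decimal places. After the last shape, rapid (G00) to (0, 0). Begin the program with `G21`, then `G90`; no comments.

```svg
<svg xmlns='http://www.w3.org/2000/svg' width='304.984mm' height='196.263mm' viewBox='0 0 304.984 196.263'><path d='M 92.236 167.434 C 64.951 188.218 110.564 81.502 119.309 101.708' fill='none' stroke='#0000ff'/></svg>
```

G21
G90
G00 X92.236 Y28.829
M3 S907
G1 X83.726 Y33.172 F695
G1 X92.261 Y61.475
G1 X107.553 Y89.887
G1 X119.309 Y94.555
M5
G00 X0.000 Y0.000

1 u = 1 mm; y_m = 196.263 − y.

[1] `<path>` cubic bezier, #0000ff→cut S907 F695: (92.236,28.829) → (83.726,33.172) → (92.261,61.475) → (107.553,89.887) → (119.309,94.555)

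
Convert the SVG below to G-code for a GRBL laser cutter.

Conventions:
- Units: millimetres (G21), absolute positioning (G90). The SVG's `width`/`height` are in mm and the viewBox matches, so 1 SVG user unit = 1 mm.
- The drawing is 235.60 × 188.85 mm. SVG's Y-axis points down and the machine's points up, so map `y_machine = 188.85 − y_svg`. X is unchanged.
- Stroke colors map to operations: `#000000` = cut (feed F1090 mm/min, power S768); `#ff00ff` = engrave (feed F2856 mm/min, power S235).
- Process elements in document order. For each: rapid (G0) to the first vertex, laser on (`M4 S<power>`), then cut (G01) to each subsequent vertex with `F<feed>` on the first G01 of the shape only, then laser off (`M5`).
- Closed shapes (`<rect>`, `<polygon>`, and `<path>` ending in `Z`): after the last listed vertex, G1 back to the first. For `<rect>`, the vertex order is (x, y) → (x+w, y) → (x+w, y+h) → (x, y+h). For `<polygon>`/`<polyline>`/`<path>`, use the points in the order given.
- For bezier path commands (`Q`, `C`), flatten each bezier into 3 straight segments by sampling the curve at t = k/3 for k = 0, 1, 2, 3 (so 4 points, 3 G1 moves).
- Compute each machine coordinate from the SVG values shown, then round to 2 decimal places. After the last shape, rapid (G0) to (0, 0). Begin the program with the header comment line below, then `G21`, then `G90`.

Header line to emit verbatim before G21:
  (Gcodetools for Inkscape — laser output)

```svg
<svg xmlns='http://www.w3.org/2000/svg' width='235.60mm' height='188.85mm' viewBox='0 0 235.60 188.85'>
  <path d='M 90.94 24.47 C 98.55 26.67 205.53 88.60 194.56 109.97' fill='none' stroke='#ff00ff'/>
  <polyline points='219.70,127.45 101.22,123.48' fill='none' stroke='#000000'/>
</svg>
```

(Gcodetools for Inkscape — laser output)
G21
G90
G0 X90.94 Y164.38
M4 S235
G01 X123.62 Y145.98 F2856
G01 X174.26 Y110.06
G01 X194.56 Y78.88
M5
G0 X219.70 Y61.40
M4 S768
G01 X101.22 Y65.37 F1090
M5
G0 X0.00 Y0.00

1 u = 1 mm; y_m = 188.85 − y.

[1] `<path>` cubic bezier, #ff00ff→engrave S235 F2856: (90.94,164.38) → (123.62,145.98) → (174.26,110.06) → (194.56,78.88)

[2] `<polyline>` line segment, #000000→cut S768 F1090: (219.70,61.40) → (101.22,65.37)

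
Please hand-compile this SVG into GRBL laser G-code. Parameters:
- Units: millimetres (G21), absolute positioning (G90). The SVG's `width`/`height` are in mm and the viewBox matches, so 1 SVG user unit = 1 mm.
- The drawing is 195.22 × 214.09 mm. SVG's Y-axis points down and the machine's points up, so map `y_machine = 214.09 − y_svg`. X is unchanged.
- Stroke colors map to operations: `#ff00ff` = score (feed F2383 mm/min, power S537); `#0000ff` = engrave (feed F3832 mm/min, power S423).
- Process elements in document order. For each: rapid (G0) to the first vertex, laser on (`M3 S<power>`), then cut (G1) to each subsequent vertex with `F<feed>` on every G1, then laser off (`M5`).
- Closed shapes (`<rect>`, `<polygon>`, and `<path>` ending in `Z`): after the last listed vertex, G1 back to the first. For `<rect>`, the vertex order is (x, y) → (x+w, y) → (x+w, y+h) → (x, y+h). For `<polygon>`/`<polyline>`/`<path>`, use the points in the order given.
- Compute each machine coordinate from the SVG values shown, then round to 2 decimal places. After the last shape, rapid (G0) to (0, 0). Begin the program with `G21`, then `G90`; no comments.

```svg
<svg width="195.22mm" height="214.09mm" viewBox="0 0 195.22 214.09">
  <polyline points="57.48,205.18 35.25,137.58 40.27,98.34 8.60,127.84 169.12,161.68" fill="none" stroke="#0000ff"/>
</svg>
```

1 u = 1 mm; y_m = 214.09 − y.

[1] `<polyline>` open polyline, #0000ff→engrave S423 F3832: (57.48,8.91) → (35.25,76.51) → (40.27,115.75) → (8.60,86.25) → (169.12,52.41)

G21
G90
G0 X57.48 Y8.91
M3 S423
G1 X35.25 Y76.51 F3832
G1 X40.27 Y115.75 F3832
G1 X8.60 Y86.25 F3832
G1 X169.12 Y52.41 F3832
M5
G0 X0.00 Y0.00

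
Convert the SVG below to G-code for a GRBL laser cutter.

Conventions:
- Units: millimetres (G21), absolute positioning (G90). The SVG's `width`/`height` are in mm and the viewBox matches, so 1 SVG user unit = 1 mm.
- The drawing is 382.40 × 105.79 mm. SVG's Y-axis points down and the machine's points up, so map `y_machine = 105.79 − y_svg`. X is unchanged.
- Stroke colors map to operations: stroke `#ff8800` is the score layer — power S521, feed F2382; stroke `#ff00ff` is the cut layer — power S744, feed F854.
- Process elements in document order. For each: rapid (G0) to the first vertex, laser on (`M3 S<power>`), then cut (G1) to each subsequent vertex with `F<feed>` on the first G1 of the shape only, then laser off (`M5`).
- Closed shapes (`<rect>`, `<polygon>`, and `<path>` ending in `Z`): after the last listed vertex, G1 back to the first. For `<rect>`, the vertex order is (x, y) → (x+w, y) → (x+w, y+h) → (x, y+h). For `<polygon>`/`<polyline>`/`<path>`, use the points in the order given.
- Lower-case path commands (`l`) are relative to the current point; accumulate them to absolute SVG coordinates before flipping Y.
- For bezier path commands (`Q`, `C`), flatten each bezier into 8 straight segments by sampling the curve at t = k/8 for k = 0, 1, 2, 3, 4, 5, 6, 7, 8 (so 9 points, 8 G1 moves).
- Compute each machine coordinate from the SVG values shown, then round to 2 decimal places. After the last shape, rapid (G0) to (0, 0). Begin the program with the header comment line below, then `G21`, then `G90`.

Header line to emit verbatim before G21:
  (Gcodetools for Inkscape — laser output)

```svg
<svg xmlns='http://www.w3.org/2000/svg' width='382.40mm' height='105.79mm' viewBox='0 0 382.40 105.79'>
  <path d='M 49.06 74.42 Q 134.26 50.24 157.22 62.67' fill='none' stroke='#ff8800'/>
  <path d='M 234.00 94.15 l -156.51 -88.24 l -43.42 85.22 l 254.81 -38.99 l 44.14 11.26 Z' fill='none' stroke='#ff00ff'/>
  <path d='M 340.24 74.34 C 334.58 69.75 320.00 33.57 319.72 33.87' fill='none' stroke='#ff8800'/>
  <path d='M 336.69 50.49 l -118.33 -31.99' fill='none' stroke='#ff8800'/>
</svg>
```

(Gcodetools for Inkscape — laser output)
G21
G90
G0 X49.06 Y31.37
M3 S521
G1 X69.39 Y36.84 F2382
G1 X87.77 Y41.17
G1 X104.21 Y44.36
G1 X118.70 Y46.40
G1 X131.25 Y47.29
G1 X141.85 Y47.05
G1 X150.51 Y45.66
G1 X157.22 Y43.12
M5
G0 X234.00 Y11.64
M3 S744
G1 X77.49 Y99.88 F854
G1 X34.07 Y14.66
G1 X288.88 Y53.65
G1 X333.02 Y42.39
G1 X234.00 Y11.64
M5
G0 X340.24 Y31.45
M3 S521
G1 X337.74 Y34.52 F2382
G1 X334.69 Y39.75
G1 X331.33 Y46.35
G1 X327.96 Y53.52
G1 X324.84 Y60.46
G1 X322.25 Y66.37
G1 X320.45 Y70.46
G1 X319.72 Y71.92
M5
G0 X336.69 Y55.30
M3 S521
G1 X218.36 Y87.29 F2382
M5
G0 X0.00 Y0.00

1 u = 1 mm; y_m = 105.79 − y.

[1] `<path>` quadratic bezier, #ff8800→score S521 F2382: (49.06,31.37) → (69.39,36.84) → (87.77,41.17) → (104.21,44.36) → (118.70,46.40) → (131.25,47.29) → (141.85,47.05) → (150.51,45.66) → (157.22,43.12)

[2] `<path>` closed polygon, #ff00ff→cut S744 F854: (234.00,11.64) → (77.49,99.88) → (34.07,14.66) → (288.88,53.65) → (333.02,42.39) → (234.00,11.64) (closed)

[3] `<path>` cubic bezier, #ff8800→score S521 F2382: (340.24,31.45) → (337.74,34.52) → (334.69,39.75) → (331.33,46.35) → (327.96,53.52) → (324.84,60.46) → (322.25,66.37) → (320.45,70.46) → (319.72,71.92)

[4] `<path>` line segment, #ff8800→score S521 F2382: (336.69,55.30) → (218.36,87.29)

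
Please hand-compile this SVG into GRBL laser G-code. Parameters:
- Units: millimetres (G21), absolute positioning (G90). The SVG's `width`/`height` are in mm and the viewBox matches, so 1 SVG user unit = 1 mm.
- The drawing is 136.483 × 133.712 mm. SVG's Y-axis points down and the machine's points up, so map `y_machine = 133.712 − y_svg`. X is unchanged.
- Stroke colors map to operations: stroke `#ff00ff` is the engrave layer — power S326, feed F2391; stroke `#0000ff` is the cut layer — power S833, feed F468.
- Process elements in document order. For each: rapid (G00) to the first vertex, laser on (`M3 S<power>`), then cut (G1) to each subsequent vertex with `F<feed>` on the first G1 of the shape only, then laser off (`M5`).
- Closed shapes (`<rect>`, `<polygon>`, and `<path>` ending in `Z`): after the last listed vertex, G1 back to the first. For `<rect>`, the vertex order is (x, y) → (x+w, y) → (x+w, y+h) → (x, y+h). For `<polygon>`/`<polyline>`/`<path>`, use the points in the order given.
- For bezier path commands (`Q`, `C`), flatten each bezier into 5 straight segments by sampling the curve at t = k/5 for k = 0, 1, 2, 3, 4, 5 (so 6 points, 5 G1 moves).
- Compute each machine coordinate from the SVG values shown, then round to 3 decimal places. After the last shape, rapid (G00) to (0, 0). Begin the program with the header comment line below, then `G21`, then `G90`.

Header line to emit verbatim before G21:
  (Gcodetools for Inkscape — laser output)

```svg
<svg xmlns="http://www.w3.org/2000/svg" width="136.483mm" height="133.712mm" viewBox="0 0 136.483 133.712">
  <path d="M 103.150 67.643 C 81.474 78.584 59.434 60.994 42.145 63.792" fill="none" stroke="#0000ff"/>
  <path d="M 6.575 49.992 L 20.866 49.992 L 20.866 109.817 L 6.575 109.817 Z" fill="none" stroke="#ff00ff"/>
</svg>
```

1 u = 1 mm; y_m = 133.712 − y.

[1] `<path>` cubic bezier, #0000ff→cut S833 F468: (103.150,66.069) → (90.142,62.537) → (77.291,63.504) → (64.845,66.622) → (53.048,69.544) → (42.145,69.920)

[2] `<path>` rectangle, #ff00ff→engrave S326 F2391: (6.575,83.720) → (20.866,83.720) → (20.866,23.895) → (6.575,23.895) → (6.575,83.720) (closed)

(Gcodetools for Inkscape — laser output)
G21
G90
G00 X103.150 Y66.069
M3 S833
G1 X90.142 Y62.537 F468
G1 X77.291 Y63.504
G1 X64.845 Y66.622
G1 X53.048 Y69.544
G1 X42.145 Y69.920
M5
G00 X6.575 Y83.720
M3 S326
G1 X20.866 Y83.720 F2391
G1 X20.866 Y23.895
G1 X6.575 Y23.895
G1 X6.575 Y83.720
M5
G00 X0.000 Y0.000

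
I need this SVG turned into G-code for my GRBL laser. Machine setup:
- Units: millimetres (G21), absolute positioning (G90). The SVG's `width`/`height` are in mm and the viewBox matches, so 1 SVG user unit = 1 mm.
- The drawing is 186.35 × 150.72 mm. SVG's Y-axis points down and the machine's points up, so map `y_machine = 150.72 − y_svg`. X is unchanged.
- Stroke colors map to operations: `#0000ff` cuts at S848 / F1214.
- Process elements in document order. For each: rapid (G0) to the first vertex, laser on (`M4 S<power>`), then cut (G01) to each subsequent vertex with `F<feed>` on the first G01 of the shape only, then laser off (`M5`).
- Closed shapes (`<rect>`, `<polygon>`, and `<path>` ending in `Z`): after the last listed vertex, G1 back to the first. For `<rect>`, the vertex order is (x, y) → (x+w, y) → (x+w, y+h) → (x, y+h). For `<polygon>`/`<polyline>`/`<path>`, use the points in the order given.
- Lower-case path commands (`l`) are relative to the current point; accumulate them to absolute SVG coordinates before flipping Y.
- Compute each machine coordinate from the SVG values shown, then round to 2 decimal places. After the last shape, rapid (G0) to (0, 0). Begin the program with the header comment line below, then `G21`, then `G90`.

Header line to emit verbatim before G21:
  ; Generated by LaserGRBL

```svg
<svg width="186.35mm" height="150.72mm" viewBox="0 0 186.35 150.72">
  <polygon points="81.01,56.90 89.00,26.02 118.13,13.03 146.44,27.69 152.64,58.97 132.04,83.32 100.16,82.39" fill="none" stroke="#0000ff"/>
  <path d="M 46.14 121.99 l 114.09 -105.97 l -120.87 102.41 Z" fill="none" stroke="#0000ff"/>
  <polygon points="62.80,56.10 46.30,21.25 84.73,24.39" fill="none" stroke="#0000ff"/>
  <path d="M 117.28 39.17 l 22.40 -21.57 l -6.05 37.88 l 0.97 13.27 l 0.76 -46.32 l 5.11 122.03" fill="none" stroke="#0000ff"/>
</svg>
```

; Generated by LaserGRBL
G21
G90
G0 X81.01 Y93.82
M4 S848
G01 X89.00 Y124.70 F1214
G01 X118.13 Y137.69
G01 X146.44 Y123.03
G01 X152.64 Y91.75
G01 X132.04 Y67.40
G01 X100.16 Y68.33
G01 X81.01 Y93.82
M5
G0 X46.14 Y28.73
M4 S848
G01 X160.23 Y134.70 F1214
G01 X39.36 Y32.29
G01 X46.14 Y28.73
M5
G0 X62.80 Y94.62
M4 S848
G01 X46.30 Y129.47 F1214
G01 X84.73 Y126.33
G01 X62.80 Y94.62
M5
G0 X117.28 Y111.55
M4 S848
G01 X139.68 Y133.12 F1214
G01 X133.63 Y95.24
G01 X134.60 Y81.97
G01 X135.36 Y128.29
G01 X140.47 Y6.26
M5
G0 X0.00 Y0.00

viewBox `0 0 186.35 150.72` with mm width/height → 1 unit = 1 mm. Flip: y_m = 150.72 − y_svg.

**Shape 1** — `<polygon>` regular polygon, stroke `#0000ff` → cut (S848, F1214). Machine vertices: (81.01,93.82) → (89.00,124.70) → (118.13,137.69) → (146.44,123.03) → (152.64,91.75) → (132.04,67.40) → (100.16,68.33) → (81.01,93.82). Closed: final G1 returns to the first vertex.

**Shape 2** — `<path>` closed polygon, stroke `#0000ff` → cut (S848, F1214). Machine vertices: (46.14,28.73) → (160.23,134.70) → (39.36,32.29) → (46.14,28.73). Closed: final G1 returns to the first vertex.

**Shape 3** — `<polygon>` regular polygon, stroke `#0000ff` → cut (S848, F1214). Machine vertices: (62.80,94.62) → (46.30,129.47) → (84.73,126.33) → (62.80,94.62). Closed: final G1 returns to the first vertex.

**Shape 4** — `<path>` open polyline, stroke `#0000ff` → cut (S848, F1214). Machine vertices: (117.28,111.55) → (139.68,133.12) → (133.63,95.24) → (134.60,81.97) → (135.36,128.29) → (140.47,6.26). Open path.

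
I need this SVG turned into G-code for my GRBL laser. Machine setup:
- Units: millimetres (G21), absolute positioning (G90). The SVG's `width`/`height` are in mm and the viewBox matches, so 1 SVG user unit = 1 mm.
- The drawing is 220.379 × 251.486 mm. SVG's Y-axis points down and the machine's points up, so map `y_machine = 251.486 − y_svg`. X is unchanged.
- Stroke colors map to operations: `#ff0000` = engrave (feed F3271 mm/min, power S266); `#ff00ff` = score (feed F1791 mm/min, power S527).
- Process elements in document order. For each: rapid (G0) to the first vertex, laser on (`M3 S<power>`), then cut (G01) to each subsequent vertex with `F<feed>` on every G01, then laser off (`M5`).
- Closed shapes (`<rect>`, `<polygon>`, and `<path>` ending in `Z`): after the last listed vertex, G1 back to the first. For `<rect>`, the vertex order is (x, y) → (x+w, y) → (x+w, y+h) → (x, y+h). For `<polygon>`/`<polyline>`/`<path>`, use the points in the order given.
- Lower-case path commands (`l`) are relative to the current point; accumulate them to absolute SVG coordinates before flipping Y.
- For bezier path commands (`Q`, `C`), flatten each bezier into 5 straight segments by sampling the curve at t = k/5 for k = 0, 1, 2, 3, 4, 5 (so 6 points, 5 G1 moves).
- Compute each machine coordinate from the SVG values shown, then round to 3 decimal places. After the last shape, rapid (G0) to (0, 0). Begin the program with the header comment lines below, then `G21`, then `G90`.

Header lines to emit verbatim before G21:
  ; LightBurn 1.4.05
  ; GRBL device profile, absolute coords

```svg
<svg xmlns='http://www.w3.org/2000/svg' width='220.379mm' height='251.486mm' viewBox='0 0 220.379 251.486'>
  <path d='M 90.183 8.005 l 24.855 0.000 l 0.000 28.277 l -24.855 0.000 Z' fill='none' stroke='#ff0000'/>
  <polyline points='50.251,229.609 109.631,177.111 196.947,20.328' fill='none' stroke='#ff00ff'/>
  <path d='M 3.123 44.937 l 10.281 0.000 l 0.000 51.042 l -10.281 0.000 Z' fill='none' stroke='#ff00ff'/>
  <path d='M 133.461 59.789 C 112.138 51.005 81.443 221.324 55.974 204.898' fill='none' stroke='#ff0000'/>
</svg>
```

viewBox `0 0 220.379 251.486` with mm width/height → 1 unit = 1 mm. Flip: y_m = 251.486 − y_svg.

**Shape 1** — `<path>` rectangle, stroke `#ff0000` → engrave (S266, F3271). Machine vertices: (90.183,243.481) → (115.038,243.481) → (115.038,215.204) → (90.183,215.204) → (90.183,243.481). Closed: final G1 returns to the first vertex.

**Shape 2** — `<polyline>` open polyline, stroke `#ff00ff` → score (S527, F1791). Machine vertices: (50.251,21.877) → (109.631,74.375) → (196.947,231.158). Open path.

**Shape 3** — `<path>` rectangle, stroke `#ff00ff` → score (S527, F1791). Machine vertices: (3.123,206.549) → (13.404,206.549) → (13.404,155.507) → (3.123,155.507) → (3.123,206.549). Closed: final G1 returns to the first vertex.

**Shape 4** — `<path>` cubic bezier, stroke `#ff0000` → engrave (S266, F3271). Control points (SVG): P0=(133.461,59.789), P1=(112.138,51.005), P2=(81.443,221.324), P3=(55.974,204.898); sampled at t=k/5. Machine vertices: (133.461,191.697) → (119.659,178.402) → (104.309,139.683) → (88.111,93.100) → (71.766,56.215) → (55.974,46.588). Open path.

; LightBurn 1.4.05
; GRBL device profile, absolute coords
G21
G90
G0 X90.183 Y243.481
M3 S266
G01 X115.038 Y243.481 F3271
G01 X115.038 Y215.204 F3271
G01 X90.183 Y215.204 F3271
G01 X90.183 Y243.481 F3271
M5
G0 X50.251 Y21.877
M3 S527
G01 X109.631 Y74.375 F1791
G01 X196.947 Y231.158 F1791
M5
G0 X3.123 Y206.549
M3 S527
G01 X13.404 Y206.549 F1791
G01 X13.404 Y155.507 F1791
G01 X3.123 Y155.507 F1791
G01 X3.123 Y206.549 F1791
M5
G0 X133.461 Y191.697
M3 S266
G01 X119.659 Y178.402 F3271
G01 X104.309 Y139.683 F3271
G01 X88.111 Y93.100 F3271
G01 X71.766 Y56.215 F3271
G01 X55.974 Y46.588 F3271
M5
G0 X0.000 Y0.000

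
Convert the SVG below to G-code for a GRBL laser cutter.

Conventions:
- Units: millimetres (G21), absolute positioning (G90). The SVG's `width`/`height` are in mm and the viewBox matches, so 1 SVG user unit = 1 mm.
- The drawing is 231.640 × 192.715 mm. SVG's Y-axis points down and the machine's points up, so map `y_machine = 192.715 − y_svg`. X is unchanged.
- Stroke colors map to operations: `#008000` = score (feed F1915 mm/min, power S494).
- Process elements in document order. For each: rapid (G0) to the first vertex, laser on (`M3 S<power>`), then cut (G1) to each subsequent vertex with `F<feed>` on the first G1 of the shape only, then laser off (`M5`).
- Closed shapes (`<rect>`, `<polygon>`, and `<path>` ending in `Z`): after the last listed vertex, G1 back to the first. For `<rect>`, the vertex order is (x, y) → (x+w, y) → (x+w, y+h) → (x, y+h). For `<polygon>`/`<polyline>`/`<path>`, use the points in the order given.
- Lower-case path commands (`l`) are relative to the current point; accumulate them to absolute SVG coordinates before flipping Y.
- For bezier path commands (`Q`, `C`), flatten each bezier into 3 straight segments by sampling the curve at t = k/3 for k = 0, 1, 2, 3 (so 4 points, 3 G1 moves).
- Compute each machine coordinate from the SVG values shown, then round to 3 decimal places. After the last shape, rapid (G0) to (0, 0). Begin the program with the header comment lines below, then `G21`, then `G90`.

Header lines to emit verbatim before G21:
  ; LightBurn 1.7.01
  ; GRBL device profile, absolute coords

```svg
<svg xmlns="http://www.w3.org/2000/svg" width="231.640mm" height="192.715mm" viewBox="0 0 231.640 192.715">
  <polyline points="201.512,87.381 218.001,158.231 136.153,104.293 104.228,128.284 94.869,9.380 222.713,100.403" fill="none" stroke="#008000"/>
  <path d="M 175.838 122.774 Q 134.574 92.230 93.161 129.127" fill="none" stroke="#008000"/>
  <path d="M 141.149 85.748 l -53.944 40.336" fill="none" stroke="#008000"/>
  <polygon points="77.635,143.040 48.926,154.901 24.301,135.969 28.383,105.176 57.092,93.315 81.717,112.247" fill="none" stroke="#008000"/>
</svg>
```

Since the viewBox matches the mm dimensions, user units are millimetres directly. The only transform is the Y-flip y_m = 192.715 − y_svg.

Shape 1 is a open polyline drawn with `<polyline>`. Its stroke #008000 means score at S494, F1915. After flipping Y the toolpath is (201.512,105.334) → (218.001,34.484) → (136.153,88.422) → (104.228,64.431) → (94.869,183.335) → (222.713,92.312).

Shape 2 is a quadratic bezier drawn with `<path>`. Its stroke #008000 means score at S494, F1915. After flipping Y the toolpath is (175.838,69.941) → (148.312,82.810) → (120.753,80.693) → (93.161,63.588).

Shape 3 is a line segment drawn with `<path>`. Its stroke #008000 means score at S494, F1915. After flipping Y the toolpath is (141.149,106.967) → (87.205,66.631).

Shape 4 is a regular polygon drawn with `<polygon>`. Its stroke #008000 means score at S494, F1915. After flipping Y the toolpath is (77.635,49.675) → (48.926,37.814) → (24.301,56.746) → (28.383,87.539) → (57.092,99.400) → (81.717,80.468) → (77.635,49.675), returning to the start.

; LightBurn 1.7.01
; GRBL device profile, absolute coords
G21
G90
G0 X201.512 Y105.334
M3 S494
G1 X218.001 Y34.484 F1915
G1 X136.153 Y88.422
G1 X104.228 Y64.431
G1 X94.869 Y183.335
G1 X222.713 Y92.312
M5
G0 X175.838 Y69.941
M3 S494
G1 X148.312 Y82.810 F1915
G1 X120.753 Y80.693
G1 X93.161 Y63.588
M5
G0 X141.149 Y106.967
M3 S494
G1 X87.205 Y66.631 F1915
M5
G0 X77.635 Y49.675
M3 S494
G1 X48.926 Y37.814 F1915
G1 X24.301 Y56.746
G1 X28.383 Y87.539
G1 X57.092 Y99.400
G1 X81.717 Y80.468
G1 X77.635 Y49.675
M5
G0 X0.000 Y0.000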